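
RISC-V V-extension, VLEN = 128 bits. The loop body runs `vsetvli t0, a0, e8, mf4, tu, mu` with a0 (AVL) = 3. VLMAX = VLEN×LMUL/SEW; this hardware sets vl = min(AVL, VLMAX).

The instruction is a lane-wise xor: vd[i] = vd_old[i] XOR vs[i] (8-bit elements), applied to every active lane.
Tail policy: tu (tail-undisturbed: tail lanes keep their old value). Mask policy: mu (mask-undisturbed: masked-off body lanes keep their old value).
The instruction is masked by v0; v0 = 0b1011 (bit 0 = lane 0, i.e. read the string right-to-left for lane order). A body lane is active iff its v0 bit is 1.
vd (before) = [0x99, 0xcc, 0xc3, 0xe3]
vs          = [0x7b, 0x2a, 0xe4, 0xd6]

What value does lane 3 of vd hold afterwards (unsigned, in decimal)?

vd[3] = 227

VLMAX = VLEN×LMUL/SEW = 128×1/4/8 = 4
vl = min(AVL, VLMAX) = min(3, 4) = 3
[0] xor(0x99,0x7b) = 0xe2
[1] xor(0xcc,0x2a) = 0xe6
[2] mask-off/keep = 0xc3
[3] tail/keep = 0xe3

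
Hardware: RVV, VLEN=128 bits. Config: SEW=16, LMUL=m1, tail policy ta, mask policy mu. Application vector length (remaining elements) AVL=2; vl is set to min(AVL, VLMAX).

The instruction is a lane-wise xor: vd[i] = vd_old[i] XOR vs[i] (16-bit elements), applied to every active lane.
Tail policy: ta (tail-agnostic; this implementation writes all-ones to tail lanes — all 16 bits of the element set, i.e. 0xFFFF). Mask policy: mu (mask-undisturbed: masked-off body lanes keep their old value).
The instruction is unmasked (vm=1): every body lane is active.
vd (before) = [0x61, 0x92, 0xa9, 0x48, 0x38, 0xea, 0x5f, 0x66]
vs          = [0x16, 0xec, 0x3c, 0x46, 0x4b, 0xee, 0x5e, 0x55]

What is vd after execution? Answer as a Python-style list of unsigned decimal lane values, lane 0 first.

lanes per group: 128·1/16 = 8
vl ← min(2, 8) = 2
[0] xor(0x61,0x16) = 0x77
[1] xor(0x92,0xec) = 0x7e
[2] tail/ones = 0xffff
[3] tail/ones = 0xffff
[4] tail/ones = 0xffff
[5] tail/ones = 0xffff
[6] tail/ones = 0xffff
[7] tail/ones = 0xffff

vd = [119, 126, 65535, 65535, 65535, 65535, 65535, 65535]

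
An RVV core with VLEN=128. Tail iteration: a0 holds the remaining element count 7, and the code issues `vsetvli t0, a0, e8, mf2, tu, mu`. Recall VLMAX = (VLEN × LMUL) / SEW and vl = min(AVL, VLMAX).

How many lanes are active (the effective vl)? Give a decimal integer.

VLMAX = VLEN×LMUL/SEW = 128×1/2/8 = 8
vl ← min(7, 8) = 7

vl = 7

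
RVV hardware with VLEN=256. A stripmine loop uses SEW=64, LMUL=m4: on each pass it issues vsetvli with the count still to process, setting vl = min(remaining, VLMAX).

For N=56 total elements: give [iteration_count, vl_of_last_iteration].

[iterations, last_vl] = [4, 8]

lanes per group: 256·4/64 = 16
N=56: ⌈56/16⌉ = 4 iters; last vl = 56 − 3×16 = 8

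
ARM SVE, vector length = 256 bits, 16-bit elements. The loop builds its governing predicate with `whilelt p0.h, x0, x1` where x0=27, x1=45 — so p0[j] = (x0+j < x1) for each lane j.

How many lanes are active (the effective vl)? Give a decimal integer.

vl = 16

lane count: 256 div 16 = 16
active while 27+j < 45, i.e. j ∈ [0,18) capped at 16 ⇒ 16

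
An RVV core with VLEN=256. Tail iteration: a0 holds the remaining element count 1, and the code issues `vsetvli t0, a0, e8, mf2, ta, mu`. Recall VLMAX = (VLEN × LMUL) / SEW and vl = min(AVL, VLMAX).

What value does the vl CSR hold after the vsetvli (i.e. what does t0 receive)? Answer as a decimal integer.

vl = 1

VLMAX = (256 × 1/2) / 8 = 16 lanes
vl = min(AVL, VLMAX) = min(1, 16) = 1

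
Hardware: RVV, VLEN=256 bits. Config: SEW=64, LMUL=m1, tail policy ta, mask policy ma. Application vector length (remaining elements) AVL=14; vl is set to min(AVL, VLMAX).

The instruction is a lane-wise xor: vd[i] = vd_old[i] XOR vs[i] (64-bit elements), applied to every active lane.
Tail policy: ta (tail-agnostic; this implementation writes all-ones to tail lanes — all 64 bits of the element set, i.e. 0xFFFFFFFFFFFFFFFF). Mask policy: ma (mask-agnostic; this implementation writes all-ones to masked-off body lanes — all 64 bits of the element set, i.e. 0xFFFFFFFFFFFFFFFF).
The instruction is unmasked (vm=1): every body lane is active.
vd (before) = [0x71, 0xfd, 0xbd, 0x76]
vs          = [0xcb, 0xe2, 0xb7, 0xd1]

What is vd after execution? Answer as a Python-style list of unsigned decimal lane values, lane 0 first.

vd = [186, 31, 10, 167]

VLMAX = (256 × 1) / 64 = 4 lanes
AVL=14 > VLMAX=4, so vl = 4
  i=0: xor(0x71,0xcb) → 186
  i=1: xor(0xfd,0xe2) → 31
  i=2: xor(0xbd,0xb7) → 10
  i=3: xor(0x76,0xd1) → 167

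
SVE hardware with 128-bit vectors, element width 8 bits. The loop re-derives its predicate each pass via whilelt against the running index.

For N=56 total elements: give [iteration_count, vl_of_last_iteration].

lane count: 128 div 8 = 16
56 elements at 16/iter → 4 passes, remainder 8 on the last

[iterations, last_vl] = [4, 8]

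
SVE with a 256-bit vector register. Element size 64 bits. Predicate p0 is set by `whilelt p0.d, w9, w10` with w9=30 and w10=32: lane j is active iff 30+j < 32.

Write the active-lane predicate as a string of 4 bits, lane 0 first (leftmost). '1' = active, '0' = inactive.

256-bit reg / 64-bit elem → 4 lanes
active while 30+j < 32, i.e. j ∈ [0,2) capped at 4 ⇒ 2
bits (lane 0 leftmost): 1100

predicate = 1100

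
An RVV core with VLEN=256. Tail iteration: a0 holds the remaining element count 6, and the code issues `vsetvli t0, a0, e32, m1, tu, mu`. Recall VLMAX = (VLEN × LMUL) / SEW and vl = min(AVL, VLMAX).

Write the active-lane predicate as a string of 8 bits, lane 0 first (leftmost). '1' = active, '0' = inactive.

VLMAX = VLEN×LMUL/SEW = 256×1/32 = 8
vl = min(AVL, VLMAX) = min(6, 8) = 6
bits (lane 0 leftmost): 11111100

predicate = 11111100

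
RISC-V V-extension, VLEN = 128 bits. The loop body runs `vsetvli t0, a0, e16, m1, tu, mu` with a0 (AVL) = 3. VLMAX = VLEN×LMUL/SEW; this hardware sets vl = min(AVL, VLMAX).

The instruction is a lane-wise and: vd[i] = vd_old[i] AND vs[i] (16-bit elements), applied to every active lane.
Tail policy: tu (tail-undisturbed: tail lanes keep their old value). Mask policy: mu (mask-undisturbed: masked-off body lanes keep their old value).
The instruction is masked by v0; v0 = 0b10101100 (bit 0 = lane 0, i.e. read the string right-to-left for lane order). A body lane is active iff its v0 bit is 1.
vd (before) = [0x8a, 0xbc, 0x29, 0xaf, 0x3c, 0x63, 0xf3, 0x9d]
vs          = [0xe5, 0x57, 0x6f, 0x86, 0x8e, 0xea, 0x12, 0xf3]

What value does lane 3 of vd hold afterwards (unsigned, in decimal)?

VLMAX = VLEN×LMUL/SEW = 128×1/16 = 8
AVL=3 ≤ VLMAX=8, so vl = 3
  i=0: mask-off/keep → 138
  i=1: mask-off/keep → 188
  i=2: and(0x29,0x6f) → 41
  i=3: tail/keep → 175
  i=4: tail/keep → 60
  i=5: tail/keep → 99
  i=6: tail/keep → 243
  i=7: tail/keep → 157

vd[3] = 175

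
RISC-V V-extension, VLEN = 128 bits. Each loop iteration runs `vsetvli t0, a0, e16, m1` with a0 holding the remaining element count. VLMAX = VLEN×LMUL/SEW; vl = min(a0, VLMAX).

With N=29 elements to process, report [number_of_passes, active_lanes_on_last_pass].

VLMAX = (128 × 1) / 16 = 8 lanes
N=29: ⌈29/8⌉ = 4 iters; last vl = 29 − 3×8 = 5

[iterations, last_vl] = [4, 5]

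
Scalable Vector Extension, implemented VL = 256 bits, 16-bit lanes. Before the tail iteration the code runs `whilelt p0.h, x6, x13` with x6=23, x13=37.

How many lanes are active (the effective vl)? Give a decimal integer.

vl = 14

256-bit reg / 16-bit elem → 16 lanes
active while 23+j < 37, i.e. j ∈ [0,14) capped at 16 ⇒ 14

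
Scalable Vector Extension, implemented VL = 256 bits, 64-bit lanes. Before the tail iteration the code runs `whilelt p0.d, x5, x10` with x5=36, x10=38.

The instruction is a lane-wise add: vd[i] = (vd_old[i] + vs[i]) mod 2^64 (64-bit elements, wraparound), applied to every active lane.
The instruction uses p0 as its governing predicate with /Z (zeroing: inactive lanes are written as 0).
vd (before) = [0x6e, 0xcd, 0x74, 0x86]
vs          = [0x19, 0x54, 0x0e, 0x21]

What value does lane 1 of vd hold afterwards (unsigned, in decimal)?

lane count: 256 div 64 = 4
whilelt: lane j active iff 36+j < 38 → j < 2 → 2 active
[0] add(0x6e,0x19) = 0x87
[1] add(0xcd,0x54) = 0x121
[2] tail/zero = 0x00
[3] tail/zero = 0x00

vd[1] = 289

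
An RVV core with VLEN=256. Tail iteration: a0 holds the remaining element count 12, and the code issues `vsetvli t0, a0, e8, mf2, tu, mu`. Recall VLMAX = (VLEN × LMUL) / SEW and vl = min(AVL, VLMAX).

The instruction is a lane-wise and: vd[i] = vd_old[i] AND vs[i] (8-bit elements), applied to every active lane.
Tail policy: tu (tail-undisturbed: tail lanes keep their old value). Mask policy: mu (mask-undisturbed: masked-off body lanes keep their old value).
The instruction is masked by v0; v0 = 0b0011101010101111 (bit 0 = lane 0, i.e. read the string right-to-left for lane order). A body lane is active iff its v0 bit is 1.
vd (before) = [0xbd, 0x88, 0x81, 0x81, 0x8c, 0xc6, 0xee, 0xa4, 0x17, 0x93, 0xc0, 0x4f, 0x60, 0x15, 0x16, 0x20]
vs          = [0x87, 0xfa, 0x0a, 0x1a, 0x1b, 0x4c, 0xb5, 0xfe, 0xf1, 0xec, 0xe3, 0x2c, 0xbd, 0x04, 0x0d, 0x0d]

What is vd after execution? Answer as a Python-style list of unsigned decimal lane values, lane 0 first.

vd = [133, 136, 0, 0, 140, 68, 238, 164, 23, 128, 192, 12, 96, 21, 22, 32]

VLMAX = (256 × 1/2) / 8 = 16 lanes
AVL=12 ≤ VLMAX=16, so vl = 12
  i=0: and(0xbd,0x87) → 133
  i=1: and(0x88,0xfa) → 136
  i=2: and(0x81,0x0a) → 0
  i=3: and(0x81,0x1a) → 0
  i=4: mask-off/keep → 140
  i=5: and(0xc6,0x4c) → 68
  i=6: mask-off/keep → 238
  i=7: and(0xa4,0xfe) → 164
  i=8: mask-off/keep → 23
  i=9: and(0x93,0xec) → 128
  i=10: mask-off/keep → 192
  i=11: and(0x4f,0x2c) → 12
  i=12: tail/keep → 96
  i=13: tail/keep → 21
  i=14: tail/keep → 22
  i=15: tail/keep → 32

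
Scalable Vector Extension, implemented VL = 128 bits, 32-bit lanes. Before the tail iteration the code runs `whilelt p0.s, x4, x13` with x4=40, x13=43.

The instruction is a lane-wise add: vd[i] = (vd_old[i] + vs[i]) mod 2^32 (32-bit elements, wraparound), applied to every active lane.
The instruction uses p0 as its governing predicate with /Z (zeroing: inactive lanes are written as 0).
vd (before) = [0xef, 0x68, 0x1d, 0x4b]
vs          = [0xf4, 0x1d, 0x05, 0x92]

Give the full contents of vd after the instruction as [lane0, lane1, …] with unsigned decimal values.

128-bit reg / 32-bit elem → 4 lanes
p0[j] = (40+j < 43); true for j=0..2 → 3 lanes set
vd[0] add(0xef,0xf4) -> 0x1e3
vd[1] add(0x68,0x1d) -> 0x85
vd[2] add(0x1d,0x05) -> 0x22
vd[3] tail/zero -> 0x00

vd = [483, 133, 34, 0]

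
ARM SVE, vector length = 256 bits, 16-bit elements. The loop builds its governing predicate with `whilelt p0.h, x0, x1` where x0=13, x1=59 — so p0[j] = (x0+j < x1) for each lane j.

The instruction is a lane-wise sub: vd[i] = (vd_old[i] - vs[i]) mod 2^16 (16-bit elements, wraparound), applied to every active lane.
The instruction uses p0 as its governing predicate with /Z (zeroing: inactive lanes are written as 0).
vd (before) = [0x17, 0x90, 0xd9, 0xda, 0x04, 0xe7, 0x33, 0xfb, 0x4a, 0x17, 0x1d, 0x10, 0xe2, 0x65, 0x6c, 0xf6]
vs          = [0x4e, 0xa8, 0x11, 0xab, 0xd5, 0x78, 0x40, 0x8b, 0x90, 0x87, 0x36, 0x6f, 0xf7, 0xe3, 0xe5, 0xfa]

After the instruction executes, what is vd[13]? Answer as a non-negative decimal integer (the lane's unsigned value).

vd[13] = 65410

register lanes = 256/16 = 16
whilelt: lane j active iff 13+j < 59 → j < 46 → 16 active
lane  0: sub(0x17,0x4e) ⇒ 0xffc9
lane  1: sub(0x90,0xa8) ⇒ 0xffe8
lane  2: sub(0xd9,0x11) ⇒ 0xc8
lane  3: sub(0xda,0xab) ⇒ 0x2f
lane  4: sub(0x04,0xd5) ⇒ 0xff2f
lane  5: sub(0xe7,0x78) ⇒ 0x6f
lane  6: sub(0x33,0x40) ⇒ 0xfff3
lane  7: sub(0xfb,0x8b) ⇒ 0x70
lane  8: sub(0x4a,0x90) ⇒ 0xffba
lane  9: sub(0x17,0x87) ⇒ 0xff90
lane 10: sub(0x1d,0x36) ⇒ 0xffe7
lane 11: sub(0x10,0x6f) ⇒ 0xffa1
lane 12: sub(0xe2,0xf7) ⇒ 0xffeb
lane 13: sub(0x65,0xe3) ⇒ 0xff82
lane 14: sub(0x6c,0xe5) ⇒ 0xff87
lane 15: sub(0xf6,0xfa) ⇒ 0xfffc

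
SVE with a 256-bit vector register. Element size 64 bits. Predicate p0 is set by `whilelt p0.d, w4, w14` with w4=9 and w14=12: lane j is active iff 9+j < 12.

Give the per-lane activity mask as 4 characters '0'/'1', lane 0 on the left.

lane count: 256 div 64 = 4
active while 9+j < 12, i.e. j ∈ [0,3) capped at 4 ⇒ 3
bits (lane 0 leftmost): 1110

predicate = 1110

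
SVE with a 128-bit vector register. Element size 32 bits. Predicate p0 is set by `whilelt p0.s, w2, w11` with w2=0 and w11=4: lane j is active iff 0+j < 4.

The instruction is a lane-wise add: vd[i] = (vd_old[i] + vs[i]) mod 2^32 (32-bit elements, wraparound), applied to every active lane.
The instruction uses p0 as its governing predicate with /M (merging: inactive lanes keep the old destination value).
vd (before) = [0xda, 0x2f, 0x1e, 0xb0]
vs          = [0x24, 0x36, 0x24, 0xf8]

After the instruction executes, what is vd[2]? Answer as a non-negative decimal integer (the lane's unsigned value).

vd[2] = 66

lane count: 128 div 32 = 4
whilelt: lane j active iff 0+j < 4 → j < 4 → 4 active
[0] add(0xda,0x24) = 0xfe
[1] add(0x2f,0x36) = 0x65
[2] add(0x1e,0x24) = 0x42
[3] add(0xb0,0xf8) = 0x1a8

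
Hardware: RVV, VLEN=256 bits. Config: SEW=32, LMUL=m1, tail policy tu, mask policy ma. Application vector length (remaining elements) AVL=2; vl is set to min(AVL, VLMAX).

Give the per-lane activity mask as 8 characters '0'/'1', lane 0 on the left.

VLMAX = VLEN×LMUL/SEW = 256×1/32 = 8
AVL=2 ≤ VLMAX=8, so vl = 2
bits (lane 0 leftmost): 11000000

predicate = 11000000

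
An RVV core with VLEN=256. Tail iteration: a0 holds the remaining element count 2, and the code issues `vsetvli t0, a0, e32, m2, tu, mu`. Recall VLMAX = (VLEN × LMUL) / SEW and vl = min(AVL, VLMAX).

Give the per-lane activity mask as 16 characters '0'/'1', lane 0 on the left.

predicate = 1100000000000000

VLMAX = (256 × 2) / 32 = 16 lanes
vl = min(AVL, VLMAX) = min(2, 16) = 2
bits (lane 0 leftmost): 1100000000000000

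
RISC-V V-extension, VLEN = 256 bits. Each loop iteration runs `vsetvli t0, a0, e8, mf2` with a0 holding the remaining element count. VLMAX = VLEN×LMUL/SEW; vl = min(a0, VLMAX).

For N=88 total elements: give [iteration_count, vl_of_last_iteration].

VLMAX = (256 × 1/2) / 8 = 16 lanes
iterations = ceil(88/16) = 6; final-pass vl = 8

[iterations, last_vl] = [6, 8]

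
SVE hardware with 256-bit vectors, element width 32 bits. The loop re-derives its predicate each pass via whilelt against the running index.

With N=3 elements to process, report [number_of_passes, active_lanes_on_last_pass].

256-bit reg / 32-bit elem → 8 lanes
3 elements at 8/iter → 1 passes, remainder 3 on the last

[iterations, last_vl] = [1, 3]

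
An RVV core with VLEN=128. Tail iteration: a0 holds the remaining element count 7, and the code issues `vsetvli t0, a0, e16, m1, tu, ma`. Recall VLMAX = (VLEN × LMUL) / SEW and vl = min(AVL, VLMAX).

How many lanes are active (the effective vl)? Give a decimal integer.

VLMAX = VLEN×LMUL/SEW = 128×1/16 = 8
AVL=7 ≤ VLMAX=8, so vl = 7

vl = 7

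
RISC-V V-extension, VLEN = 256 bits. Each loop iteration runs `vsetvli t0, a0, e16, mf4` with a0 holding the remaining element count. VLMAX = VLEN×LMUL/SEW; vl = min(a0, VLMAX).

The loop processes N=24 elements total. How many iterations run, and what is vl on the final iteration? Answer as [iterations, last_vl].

[iterations, last_vl] = [6, 4]

VLMAX = (256 × 1/4) / 16 = 4 lanes
N=24: ⌈24/4⌉ = 6 iters; last vl = 24 − 5×4 = 4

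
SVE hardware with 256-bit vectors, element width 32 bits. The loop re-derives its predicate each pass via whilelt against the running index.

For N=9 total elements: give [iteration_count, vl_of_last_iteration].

[iterations, last_vl] = [2, 1]

lane count: 256 div 32 = 8
iterations = ceil(9/8) = 2; final-pass vl = 1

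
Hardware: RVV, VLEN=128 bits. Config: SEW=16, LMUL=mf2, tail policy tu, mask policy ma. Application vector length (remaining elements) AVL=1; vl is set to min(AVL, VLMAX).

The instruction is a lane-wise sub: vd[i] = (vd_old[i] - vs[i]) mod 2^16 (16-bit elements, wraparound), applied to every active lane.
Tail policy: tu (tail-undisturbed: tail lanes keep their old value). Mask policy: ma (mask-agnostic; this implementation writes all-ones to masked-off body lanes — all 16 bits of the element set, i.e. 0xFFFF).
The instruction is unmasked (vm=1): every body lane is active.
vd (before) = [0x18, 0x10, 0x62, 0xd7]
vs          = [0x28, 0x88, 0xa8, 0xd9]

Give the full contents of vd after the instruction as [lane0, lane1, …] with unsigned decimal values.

vd = [65520, 16, 98, 215]

VLMAX = (128 × 1/2) / 16 = 4 lanes
vl = min(AVL, VLMAX) = min(1, 4) = 1
  i=0: sub(0x18,0x28) → 65520
  i=1: tail/keep → 16
  i=2: tail/keep → 98
  i=3: tail/keep → 215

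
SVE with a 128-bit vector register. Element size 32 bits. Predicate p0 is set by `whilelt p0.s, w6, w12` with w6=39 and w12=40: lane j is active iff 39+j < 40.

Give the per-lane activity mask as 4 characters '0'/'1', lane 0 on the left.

predicate = 1000

128-bit reg / 32-bit elem → 4 lanes
active while 39+j < 40, i.e. j ∈ [0,1) capped at 4 ⇒ 1
bits (lane 0 leftmost): 1000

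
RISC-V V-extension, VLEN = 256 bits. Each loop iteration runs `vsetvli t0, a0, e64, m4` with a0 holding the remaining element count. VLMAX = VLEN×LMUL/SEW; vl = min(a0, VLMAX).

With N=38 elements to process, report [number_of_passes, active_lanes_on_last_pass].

lanes per group: 256·4/64 = 16
iterations = ceil(38/16) = 3; final-pass vl = 6

[iterations, last_vl] = [3, 6]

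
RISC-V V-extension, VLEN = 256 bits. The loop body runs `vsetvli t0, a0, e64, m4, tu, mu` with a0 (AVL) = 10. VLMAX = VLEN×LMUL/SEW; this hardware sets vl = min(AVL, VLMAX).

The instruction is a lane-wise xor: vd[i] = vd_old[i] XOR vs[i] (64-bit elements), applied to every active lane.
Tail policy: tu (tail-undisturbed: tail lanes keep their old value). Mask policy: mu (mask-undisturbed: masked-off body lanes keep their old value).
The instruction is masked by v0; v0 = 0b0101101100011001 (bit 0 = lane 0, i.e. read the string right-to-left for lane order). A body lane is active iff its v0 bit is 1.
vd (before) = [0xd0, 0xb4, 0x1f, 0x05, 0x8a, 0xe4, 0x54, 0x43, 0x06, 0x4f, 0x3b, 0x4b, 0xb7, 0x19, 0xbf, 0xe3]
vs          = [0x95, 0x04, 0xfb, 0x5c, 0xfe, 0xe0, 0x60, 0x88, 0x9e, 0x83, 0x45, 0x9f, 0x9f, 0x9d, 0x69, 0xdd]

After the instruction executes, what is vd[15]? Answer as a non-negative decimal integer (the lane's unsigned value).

lanes per group: 256·4/64 = 16
vl = min(AVL, VLMAX) = min(10, 16) = 10
  i=0: xor(0xd0,0x95) → 69
  i=1: mask-off/keep → 180
  i=2: mask-off/keep → 31
  i=3: xor(0x05,0x5c) → 89
  i=4: xor(0x8a,0xfe) → 116
  i=5: mask-off/keep → 228
  i=6: mask-off/keep → 84
  i=7: mask-off/keep → 67
  i=8: xor(0x06,0x9e) → 152
  i=9: xor(0x4f,0x83) → 204
  i=10: tail/keep → 59
  i=11: tail/keep → 75
  i=12: tail/keep → 183
  i=13: tail/keep → 25
  i=14: tail/keep → 191
  i=15: tail/keep → 227

vd[15] = 227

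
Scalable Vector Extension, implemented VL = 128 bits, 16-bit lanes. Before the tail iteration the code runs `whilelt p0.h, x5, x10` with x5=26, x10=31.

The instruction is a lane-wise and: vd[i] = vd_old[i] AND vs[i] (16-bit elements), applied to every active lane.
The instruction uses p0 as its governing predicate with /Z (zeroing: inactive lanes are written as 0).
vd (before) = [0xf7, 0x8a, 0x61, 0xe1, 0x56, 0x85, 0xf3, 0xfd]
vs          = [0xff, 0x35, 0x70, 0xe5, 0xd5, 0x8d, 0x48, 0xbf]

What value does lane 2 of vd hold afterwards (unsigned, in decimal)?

lane count: 128 div 16 = 8
active while 26+j < 31, i.e. j ∈ [0,5) capped at 8 ⇒ 5
vd[0] and(0xf7,0xff) -> 0xf7
vd[1] and(0x8a,0x35) -> 0x00
vd[2] and(0x61,0x70) -> 0x60
vd[3] and(0xe1,0xe5) -> 0xe1
vd[4] and(0x56,0xd5) -> 0x54
vd[5] tail/zero -> 0x00
vd[6] tail/zero -> 0x00
vd[7] tail/zero -> 0x00

vd[2] = 96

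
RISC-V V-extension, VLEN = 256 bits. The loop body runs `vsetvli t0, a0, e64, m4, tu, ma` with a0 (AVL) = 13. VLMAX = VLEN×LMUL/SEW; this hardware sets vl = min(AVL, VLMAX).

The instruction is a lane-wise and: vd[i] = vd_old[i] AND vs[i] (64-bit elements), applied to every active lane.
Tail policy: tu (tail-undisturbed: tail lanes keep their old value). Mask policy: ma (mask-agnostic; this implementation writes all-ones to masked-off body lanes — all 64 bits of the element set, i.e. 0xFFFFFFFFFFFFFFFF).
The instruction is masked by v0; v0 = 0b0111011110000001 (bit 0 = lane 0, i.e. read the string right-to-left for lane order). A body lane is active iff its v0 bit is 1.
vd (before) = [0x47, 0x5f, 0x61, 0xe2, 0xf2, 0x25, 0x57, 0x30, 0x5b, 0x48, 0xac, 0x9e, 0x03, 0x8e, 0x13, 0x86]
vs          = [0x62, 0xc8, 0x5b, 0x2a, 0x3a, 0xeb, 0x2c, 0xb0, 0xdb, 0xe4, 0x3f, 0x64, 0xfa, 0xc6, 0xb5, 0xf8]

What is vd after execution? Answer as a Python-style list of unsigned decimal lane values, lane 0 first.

lanes per group: 256·4/64 = 16
vl ← min(13, 16) = 13
  i=0: and(0x47,0x62) → 66
  i=1: mask-off/ones → 18446744073709551615
  i=2: mask-off/ones → 18446744073709551615
  i=3: mask-off/ones → 18446744073709551615
  i=4: mask-off/ones → 18446744073709551615
  i=5: mask-off/ones → 18446744073709551615
  i=6: mask-off/ones → 18446744073709551615
  i=7: and(0x30,0xb0) → 48
  i=8: and(0x5b,0xdb) → 91
  i=9: and(0x48,0xe4) → 64
  i=10: and(0xac,0x3f) → 44
  i=11: mask-off/ones → 18446744073709551615
  i=12: and(0x03,0xfa) → 2
  i=13: tail/keep → 142
  i=14: tail/keep → 19
  i=15: tail/keep → 134

vd = [66, 18446744073709551615, 18446744073709551615, 18446744073709551615, 18446744073709551615, 18446744073709551615, 18446744073709551615, 48, 91, 64, 44, 18446744073709551615, 2, 142, 19, 134]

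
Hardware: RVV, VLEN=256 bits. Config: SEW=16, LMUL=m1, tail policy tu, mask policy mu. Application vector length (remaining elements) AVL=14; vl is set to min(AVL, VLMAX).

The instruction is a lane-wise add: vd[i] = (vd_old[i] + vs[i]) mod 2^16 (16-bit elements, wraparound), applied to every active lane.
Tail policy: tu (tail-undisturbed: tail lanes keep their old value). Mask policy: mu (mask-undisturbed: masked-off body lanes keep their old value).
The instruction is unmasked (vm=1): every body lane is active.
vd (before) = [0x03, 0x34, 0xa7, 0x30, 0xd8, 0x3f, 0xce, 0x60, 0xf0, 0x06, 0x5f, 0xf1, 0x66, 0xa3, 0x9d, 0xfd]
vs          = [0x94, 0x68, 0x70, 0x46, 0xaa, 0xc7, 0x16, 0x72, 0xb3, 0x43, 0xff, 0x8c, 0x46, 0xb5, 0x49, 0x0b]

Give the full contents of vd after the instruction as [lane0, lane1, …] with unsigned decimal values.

VLMAX = VLEN×LMUL/SEW = 256×1/16 = 16
AVL=14 ≤ VLMAX=16, so vl = 14
vd[0] add(0x03,0x94) -> 0x97
vd[1] add(0x34,0x68) -> 0x9c
vd[2] add(0xa7,0x70) -> 0x117
vd[3] add(0x30,0x46) -> 0x76
vd[4] add(0xd8,0xaa) -> 0x182
vd[5] add(0x3f,0xc7) -> 0x106
vd[6] add(0xce,0x16) -> 0xe4
vd[7] add(0x60,0x72) -> 0xd2
vd[8] add(0xf0,0xb3) -> 0x1a3
vd[9] add(0x06,0x43) -> 0x49
vd[10] add(0x5f,0xff) -> 0x15e
vd[11] add(0xf1,0x8c) -> 0x17d
vd[12] add(0x66,0x46) -> 0xac
vd[13] add(0xa3,0xb5) -> 0x158
vd[14] tail/keep -> 0x9d
vd[15] tail/keep -> 0xfd

vd = [151, 156, 279, 118, 386, 262, 228, 210, 419, 73, 350, 381, 172, 344, 157, 253]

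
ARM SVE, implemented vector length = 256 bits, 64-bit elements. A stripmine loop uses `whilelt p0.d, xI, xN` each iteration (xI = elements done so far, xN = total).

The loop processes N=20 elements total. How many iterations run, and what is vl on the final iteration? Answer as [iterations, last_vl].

[iterations, last_vl] = [5, 4]

register lanes = 256/64 = 4
20 elements at 4/iter → 5 passes, remainder 4 on the last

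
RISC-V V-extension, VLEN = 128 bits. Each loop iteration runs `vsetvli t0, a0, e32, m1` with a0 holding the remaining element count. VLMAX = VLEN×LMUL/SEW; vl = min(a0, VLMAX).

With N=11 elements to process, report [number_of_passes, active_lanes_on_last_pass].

[iterations, last_vl] = [3, 3]

VLMAX = (128 × 1) / 32 = 4 lanes
iterations = ceil(11/4) = 3; final-pass vl = 3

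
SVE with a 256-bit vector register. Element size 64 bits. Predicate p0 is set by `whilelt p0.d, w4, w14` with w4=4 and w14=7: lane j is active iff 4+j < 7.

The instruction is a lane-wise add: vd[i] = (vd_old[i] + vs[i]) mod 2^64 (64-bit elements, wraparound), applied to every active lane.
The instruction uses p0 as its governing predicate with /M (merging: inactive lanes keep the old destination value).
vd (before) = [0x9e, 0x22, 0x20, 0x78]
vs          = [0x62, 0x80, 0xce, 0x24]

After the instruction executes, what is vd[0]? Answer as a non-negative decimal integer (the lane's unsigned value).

vd[0] = 256

lane count: 256 div 64 = 4
whilelt: lane j active iff 4+j < 7 → j < 3 → 3 active
  i=0: add(0x9e,0x62) → 256
  i=1: add(0x22,0x80) → 162
  i=2: add(0x20,0xce) → 238
  i=3: tail/keep → 120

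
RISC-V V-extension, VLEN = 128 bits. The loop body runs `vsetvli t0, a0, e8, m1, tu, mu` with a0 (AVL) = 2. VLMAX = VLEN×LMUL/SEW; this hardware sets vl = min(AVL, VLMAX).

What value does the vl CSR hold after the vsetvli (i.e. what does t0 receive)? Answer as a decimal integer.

vl = 2

VLMAX = VLEN×LMUL/SEW = 128×1/8 = 16
AVL=2 ≤ VLMAX=16, so vl = 2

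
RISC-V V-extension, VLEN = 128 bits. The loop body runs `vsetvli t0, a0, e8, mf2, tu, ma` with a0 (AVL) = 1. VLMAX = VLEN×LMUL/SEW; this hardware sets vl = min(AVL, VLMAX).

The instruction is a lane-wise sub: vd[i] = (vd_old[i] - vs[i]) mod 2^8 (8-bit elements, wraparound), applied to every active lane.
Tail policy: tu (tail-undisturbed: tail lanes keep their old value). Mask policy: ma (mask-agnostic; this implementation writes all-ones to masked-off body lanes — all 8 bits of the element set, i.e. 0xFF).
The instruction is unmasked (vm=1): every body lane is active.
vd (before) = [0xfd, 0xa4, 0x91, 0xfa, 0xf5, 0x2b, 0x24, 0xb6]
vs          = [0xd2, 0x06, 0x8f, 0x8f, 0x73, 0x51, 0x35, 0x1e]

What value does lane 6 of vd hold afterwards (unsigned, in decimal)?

vd[6] = 36

VLMAX = VLEN×LMUL/SEW = 128×1/2/8 = 8
vl ← min(1, 8) = 1
[0] sub(0xfd,0xd2) = 0x2b
[1] tail/keep = 0xa4
[2] tail/keep = 0x91
[3] tail/keep = 0xfa
[4] tail/keep = 0xf5
[5] tail/keep = 0x2b
[6] tail/keep = 0x24
[7] tail/keep = 0xb6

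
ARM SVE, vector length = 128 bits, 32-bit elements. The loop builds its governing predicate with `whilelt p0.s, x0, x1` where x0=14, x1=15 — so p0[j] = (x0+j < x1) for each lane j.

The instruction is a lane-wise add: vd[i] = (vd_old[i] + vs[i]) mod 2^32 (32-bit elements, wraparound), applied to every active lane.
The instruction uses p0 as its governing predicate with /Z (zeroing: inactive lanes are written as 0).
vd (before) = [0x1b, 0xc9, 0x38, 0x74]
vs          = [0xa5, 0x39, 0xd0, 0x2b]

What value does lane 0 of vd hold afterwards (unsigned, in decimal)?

lane count: 128 div 32 = 4
whilelt: lane j active iff 14+j < 15 → j < 1 → 1 active
  i=0: add(0x1b,0xa5) → 192
  i=1: tail/zero → 0
  i=2: tail/zero → 0
  i=3: tail/zero → 0

vd[0] = 192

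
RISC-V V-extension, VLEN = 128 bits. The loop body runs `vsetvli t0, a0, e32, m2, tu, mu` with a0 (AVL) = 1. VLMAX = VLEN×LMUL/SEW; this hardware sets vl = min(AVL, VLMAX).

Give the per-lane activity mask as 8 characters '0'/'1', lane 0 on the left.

VLMAX = VLEN×LMUL/SEW = 128×2/32 = 8
vl = min(AVL, VLMAX) = min(1, 8) = 1
bits (lane 0 leftmost): 10000000

predicate = 10000000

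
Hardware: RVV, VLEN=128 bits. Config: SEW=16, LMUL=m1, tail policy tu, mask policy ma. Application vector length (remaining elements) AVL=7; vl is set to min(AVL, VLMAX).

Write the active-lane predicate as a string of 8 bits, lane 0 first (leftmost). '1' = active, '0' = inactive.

predicate = 11111110

VLMAX = VLEN×LMUL/SEW = 128×1/16 = 8
vl ← min(7, 8) = 7
bits (lane 0 leftmost): 11111110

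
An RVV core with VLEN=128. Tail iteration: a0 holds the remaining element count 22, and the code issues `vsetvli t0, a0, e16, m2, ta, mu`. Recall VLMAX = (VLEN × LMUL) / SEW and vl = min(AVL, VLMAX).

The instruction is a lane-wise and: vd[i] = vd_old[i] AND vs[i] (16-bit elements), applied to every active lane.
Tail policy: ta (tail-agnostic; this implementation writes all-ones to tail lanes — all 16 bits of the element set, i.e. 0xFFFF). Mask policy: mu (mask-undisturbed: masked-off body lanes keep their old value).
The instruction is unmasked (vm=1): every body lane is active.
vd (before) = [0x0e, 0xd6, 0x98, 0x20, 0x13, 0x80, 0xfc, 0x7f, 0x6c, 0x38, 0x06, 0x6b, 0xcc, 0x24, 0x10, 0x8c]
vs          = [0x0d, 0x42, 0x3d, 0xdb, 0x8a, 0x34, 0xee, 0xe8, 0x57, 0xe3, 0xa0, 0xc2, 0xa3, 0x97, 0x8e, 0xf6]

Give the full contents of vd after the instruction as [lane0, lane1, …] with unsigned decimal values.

vd = [12, 66, 24, 0, 2, 0, 236, 104, 68, 32, 0, 66, 128, 4, 0, 132]

VLMAX = VLEN×LMUL/SEW = 128×2/16 = 16
vl ← min(22, 16) = 16
[0] and(0x0e,0x0d) = 0x0c
[1] and(0xd6,0x42) = 0x42
[2] and(0x98,0x3d) = 0x18
[3] and(0x20,0xdb) = 0x00
[4] and(0x13,0x8a) = 0x02
[5] and(0x80,0x34) = 0x00
[6] and(0xfc,0xee) = 0xec
[7] and(0x7f,0xe8) = 0x68
[8] and(0x6c,0x57) = 0x44
[9] and(0x38,0xe3) = 0x20
[10] and(0x06,0xa0) = 0x00
[11] and(0x6b,0xc2) = 0x42
[12] and(0xcc,0xa3) = 0x80
[13] and(0x24,0x97) = 0x04
[14] and(0x10,0x8e) = 0x00
[15] and(0x8c,0xf6) = 0x84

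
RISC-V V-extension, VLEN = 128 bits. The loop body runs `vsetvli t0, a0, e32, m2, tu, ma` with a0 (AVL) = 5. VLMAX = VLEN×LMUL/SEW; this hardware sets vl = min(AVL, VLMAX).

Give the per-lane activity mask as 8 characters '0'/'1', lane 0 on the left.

VLMAX = VLEN×LMUL/SEW = 128×2/32 = 8
vl ← min(5, 8) = 5
bits (lane 0 leftmost): 11111000

predicate = 11111000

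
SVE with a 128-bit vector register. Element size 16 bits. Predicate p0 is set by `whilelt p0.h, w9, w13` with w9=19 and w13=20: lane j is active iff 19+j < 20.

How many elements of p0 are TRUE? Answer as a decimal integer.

vl = 1

128-bit reg / 16-bit elem → 8 lanes
whilelt: lane j active iff 19+j < 20 → j < 1 → 1 active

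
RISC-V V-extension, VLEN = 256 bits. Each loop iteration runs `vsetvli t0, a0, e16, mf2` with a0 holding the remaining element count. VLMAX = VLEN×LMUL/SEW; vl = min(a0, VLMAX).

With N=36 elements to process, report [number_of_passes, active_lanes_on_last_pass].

VLMAX = (256 × 1/2) / 16 = 8 lanes
36 elements at 8/iter → 5 passes, remainder 4 on the last

[iterations, last_vl] = [5, 4]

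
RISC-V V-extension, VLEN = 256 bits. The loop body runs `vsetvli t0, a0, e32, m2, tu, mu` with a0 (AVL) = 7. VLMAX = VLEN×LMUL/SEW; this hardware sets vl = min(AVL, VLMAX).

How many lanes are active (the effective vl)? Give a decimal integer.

vl = 7

lanes per group: 256·2/32 = 16
vl ← min(7, 16) = 7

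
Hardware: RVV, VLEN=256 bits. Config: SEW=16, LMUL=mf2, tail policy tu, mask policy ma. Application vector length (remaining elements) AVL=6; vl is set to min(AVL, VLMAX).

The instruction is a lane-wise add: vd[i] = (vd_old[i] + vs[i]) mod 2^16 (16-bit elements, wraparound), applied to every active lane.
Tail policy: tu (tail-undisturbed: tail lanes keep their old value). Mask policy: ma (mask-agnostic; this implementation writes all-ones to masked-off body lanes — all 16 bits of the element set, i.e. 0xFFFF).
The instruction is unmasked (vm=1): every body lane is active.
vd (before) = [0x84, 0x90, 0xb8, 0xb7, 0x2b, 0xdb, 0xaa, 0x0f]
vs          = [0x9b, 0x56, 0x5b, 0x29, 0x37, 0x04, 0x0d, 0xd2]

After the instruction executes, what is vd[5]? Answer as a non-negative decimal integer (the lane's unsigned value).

vd[5] = 223

VLMAX = VLEN×LMUL/SEW = 256×1/2/16 = 8
AVL=6 ≤ VLMAX=8, so vl = 6
lane  0: add(0x84,0x9b) ⇒ 0x11f
lane  1: add(0x90,0x56) ⇒ 0xe6
lane  2: add(0xb8,0x5b) ⇒ 0x113
lane  3: add(0xb7,0x29) ⇒ 0xe0
lane  4: add(0x2b,0x37) ⇒ 0x62
lane  5: add(0xdb,0x04) ⇒ 0xdf
lane  6: tail/keep ⇒ 0xaa
lane  7: tail/keep ⇒ 0x0f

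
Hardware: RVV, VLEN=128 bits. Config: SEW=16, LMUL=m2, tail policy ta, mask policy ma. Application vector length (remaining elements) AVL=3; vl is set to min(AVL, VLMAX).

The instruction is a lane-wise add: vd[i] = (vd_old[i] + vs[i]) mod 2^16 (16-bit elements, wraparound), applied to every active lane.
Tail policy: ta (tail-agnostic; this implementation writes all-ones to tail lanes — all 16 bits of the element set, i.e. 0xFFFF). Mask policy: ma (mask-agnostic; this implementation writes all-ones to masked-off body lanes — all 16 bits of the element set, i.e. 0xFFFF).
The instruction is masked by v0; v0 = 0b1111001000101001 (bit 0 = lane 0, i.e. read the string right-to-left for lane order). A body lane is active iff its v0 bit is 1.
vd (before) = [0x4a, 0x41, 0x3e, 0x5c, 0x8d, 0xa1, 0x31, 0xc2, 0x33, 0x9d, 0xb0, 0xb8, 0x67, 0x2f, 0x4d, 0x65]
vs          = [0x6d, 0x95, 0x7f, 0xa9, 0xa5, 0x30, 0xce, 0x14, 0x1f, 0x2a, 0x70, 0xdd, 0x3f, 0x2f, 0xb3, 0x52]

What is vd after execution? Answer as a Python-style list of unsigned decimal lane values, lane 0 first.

VLMAX = VLEN×LMUL/SEW = 128×2/16 = 16
AVL=3 ≤ VLMAX=16, so vl = 3
lane  0: add(0x4a,0x6d) ⇒ 0xb7
lane  1: mask-off/ones ⇒ 0xffff
lane  2: mask-off/ones ⇒ 0xffff
lane  3: tail/ones ⇒ 0xffff
lane  4: tail/ones ⇒ 0xffff
lane  5: tail/ones ⇒ 0xffff
lane  6: tail/ones ⇒ 0xffff
lane  7: tail/ones ⇒ 0xffff
lane  8: tail/ones ⇒ 0xffff
lane  9: tail/ones ⇒ 0xffff
lane 10: tail/ones ⇒ 0xffff
lane 11: tail/ones ⇒ 0xffff
lane 12: tail/ones ⇒ 0xffff
lane 13: tail/ones ⇒ 0xffff
lane 14: tail/ones ⇒ 0xffff
lane 15: tail/ones ⇒ 0xffff

vd = [183, 65535, 65535, 65535, 65535, 65535, 65535, 65535, 65535, 65535, 65535, 65535, 65535, 65535, 65535, 65535]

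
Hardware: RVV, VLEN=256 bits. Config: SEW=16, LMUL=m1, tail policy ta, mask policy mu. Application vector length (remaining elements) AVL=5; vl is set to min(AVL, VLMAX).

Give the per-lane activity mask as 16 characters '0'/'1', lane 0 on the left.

VLMAX = (256 × 1) / 16 = 16 lanes
vl ← min(5, 16) = 5
bits (lane 0 leftmost): 1111100000000000

predicate = 1111100000000000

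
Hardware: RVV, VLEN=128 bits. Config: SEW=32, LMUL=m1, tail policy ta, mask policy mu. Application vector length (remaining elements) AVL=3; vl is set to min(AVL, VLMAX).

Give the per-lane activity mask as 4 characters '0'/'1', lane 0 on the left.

predicate = 1110

VLMAX = VLEN×LMUL/SEW = 128×1/32 = 4
vl ← min(3, 4) = 3
bits (lane 0 leftmost): 1110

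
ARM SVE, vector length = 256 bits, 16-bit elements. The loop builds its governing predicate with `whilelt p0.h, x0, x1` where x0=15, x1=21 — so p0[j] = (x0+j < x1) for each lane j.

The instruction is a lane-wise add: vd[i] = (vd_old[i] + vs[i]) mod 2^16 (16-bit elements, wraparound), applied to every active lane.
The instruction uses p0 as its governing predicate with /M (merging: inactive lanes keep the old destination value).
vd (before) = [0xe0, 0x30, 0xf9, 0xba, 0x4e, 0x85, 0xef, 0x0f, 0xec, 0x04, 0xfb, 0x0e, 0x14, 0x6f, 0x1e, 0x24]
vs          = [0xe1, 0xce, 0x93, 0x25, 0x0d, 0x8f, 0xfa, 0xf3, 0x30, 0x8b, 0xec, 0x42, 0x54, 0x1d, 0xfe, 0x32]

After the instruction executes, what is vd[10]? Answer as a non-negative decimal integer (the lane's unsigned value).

vd[10] = 251

register lanes = 256/16 = 16
whilelt: lane j active iff 15+j < 21 → j < 6 → 6 active
  i=0: add(0xe0,0xe1) → 449
  i=1: add(0x30,0xce) → 254
  i=2: add(0xf9,0x93) → 396
  i=3: add(0xba,0x25) → 223
  i=4: add(0x4e,0x0d) → 91
  i=5: add(0x85,0x8f) → 276
  i=6: tail/keep → 239
  i=7: tail/keep → 15
  i=8: tail/keep → 236
  i=9: tail/keep → 4
  i=10: tail/keep → 251
  i=11: tail/keep → 14
  i=12: tail/keep → 20
  i=13: tail/keep → 111
  i=14: tail/keep → 30
  i=15: tail/keep → 36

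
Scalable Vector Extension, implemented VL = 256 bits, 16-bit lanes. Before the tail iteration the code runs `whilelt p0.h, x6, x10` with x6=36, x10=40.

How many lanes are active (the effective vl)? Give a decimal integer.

256-bit reg / 16-bit elem → 16 lanes
active while 36+j < 40, i.e. j ∈ [0,4) capped at 16 ⇒ 4

vl = 4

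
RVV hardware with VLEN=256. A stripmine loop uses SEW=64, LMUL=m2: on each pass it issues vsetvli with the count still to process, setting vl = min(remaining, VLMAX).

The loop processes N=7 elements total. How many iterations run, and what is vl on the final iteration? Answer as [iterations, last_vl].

[iterations, last_vl] = [1, 7]

VLMAX = (256 × 2) / 64 = 8 lanes
iterations = ceil(7/8) = 1; final-pass vl = 7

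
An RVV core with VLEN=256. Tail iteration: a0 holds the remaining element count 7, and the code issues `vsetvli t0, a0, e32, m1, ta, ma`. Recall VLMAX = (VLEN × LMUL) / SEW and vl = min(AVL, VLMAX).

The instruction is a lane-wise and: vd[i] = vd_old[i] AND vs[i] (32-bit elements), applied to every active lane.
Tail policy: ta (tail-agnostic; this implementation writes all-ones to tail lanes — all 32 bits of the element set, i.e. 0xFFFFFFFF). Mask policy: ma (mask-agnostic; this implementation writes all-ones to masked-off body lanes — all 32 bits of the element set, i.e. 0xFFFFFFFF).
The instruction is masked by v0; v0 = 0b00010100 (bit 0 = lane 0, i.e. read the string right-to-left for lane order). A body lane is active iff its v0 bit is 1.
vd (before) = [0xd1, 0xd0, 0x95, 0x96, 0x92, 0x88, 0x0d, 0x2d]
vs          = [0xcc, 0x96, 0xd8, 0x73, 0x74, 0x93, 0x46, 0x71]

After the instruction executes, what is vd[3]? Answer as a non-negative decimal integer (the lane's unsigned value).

VLMAX = VLEN×LMUL/SEW = 256×1/32 = 8
vl ← min(7, 8) = 7
[0] mask-off/ones = 0xffffffff
[1] mask-off/ones = 0xffffffff
[2] and(0x95,0xd8) = 0x90
[3] mask-off/ones = 0xffffffff
[4] and(0x92,0x74) = 0x10
[5] mask-off/ones = 0xffffffff
[6] mask-off/ones = 0xffffffff
[7] tail/ones = 0xffffffff

vd[3] = 4294967295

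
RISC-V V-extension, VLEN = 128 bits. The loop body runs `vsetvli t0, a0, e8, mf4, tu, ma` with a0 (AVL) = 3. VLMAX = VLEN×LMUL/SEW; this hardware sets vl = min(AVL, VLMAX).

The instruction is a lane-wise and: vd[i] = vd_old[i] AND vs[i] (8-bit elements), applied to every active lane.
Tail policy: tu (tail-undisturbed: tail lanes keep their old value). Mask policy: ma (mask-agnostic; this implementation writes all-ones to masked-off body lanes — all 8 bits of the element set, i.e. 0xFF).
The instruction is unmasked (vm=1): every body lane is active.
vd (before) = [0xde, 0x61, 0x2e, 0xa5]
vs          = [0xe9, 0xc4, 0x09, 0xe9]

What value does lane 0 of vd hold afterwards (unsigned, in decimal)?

vd[0] = 200

VLMAX = VLEN×LMUL/SEW = 128×1/4/8 = 4
AVL=3 ≤ VLMAX=4, so vl = 3
vd[0] and(0xde,0xe9) -> 0xc8
vd[1] and(0x61,0xc4) -> 0x40
vd[2] and(0x2e,0x09) -> 0x08
vd[3] tail/keep -> 0xa5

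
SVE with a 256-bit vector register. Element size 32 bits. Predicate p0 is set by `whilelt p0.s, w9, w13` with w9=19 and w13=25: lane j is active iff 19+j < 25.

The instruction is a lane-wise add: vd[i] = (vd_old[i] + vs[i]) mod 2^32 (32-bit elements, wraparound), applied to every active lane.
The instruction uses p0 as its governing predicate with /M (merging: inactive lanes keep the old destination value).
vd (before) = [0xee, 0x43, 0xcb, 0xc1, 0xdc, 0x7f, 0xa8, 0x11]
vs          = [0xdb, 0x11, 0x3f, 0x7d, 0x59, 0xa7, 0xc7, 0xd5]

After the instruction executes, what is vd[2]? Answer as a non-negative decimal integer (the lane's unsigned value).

256-bit reg / 32-bit elem → 8 lanes
whilelt: lane j active iff 19+j < 25 → j < 6 → 6 active
lane  0: add(0xee,0xdb) ⇒ 0x1c9
lane  1: add(0x43,0x11) ⇒ 0x54
lane  2: add(0xcb,0x3f) ⇒ 0x10a
lane  3: add(0xc1,0x7d) ⇒ 0x13e
lane  4: add(0xdc,0x59) ⇒ 0x135
lane  5: add(0x7f,0xa7) ⇒ 0x126
lane  6: tail/keep ⇒ 0xa8
lane  7: tail/keep ⇒ 0x11

vd[2] = 266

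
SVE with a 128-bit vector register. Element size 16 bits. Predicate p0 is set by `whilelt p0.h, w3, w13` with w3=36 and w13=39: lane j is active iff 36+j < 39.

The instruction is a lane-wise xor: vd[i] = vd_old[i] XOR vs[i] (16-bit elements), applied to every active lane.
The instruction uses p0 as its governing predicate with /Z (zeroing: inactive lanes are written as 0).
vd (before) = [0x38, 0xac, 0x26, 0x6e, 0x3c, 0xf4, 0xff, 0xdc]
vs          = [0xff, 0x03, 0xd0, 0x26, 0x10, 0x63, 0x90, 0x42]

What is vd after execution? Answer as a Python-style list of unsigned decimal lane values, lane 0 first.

vd = [199, 175, 246, 0, 0, 0, 0, 0]

lane count: 128 div 16 = 8
p0[j] = (36+j < 39); true for j=0..2 → 3 lanes set
lane  0: xor(0x38,0xff) ⇒ 0xc7
lane  1: xor(0xac,0x03) ⇒ 0xaf
lane  2: xor(0x26,0xd0) ⇒ 0xf6
lane  3: tail/zero ⇒ 0x00
lane  4: tail/zero ⇒ 0x00
lane  5: tail/zero ⇒ 0x00
lane  6: tail/zero ⇒ 0x00
lane  7: tail/zero ⇒ 0x00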